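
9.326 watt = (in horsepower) 9.326 watt = 9.326 W. 1 horsepower = 745.69987 W, so 9.326 W = 9.326 / 745.69987 = 0.012506372 horsepower ≈ 0.01251 horsepower (4 s.f.). Final answer: 0.01251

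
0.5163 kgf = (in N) 1 kgf = 9.80665 N, so 0.5163 kgf = 0.5163 * 9.80665 = 5.0631734 N. Result: 5.0631734 N ≈ 5.063 N (4 s.f.). Final answer: 5.063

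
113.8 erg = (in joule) 1.138e-05. Check: 1 erg = 1e-07 J, so 113.8 erg = 113.8 * 1e-07 = 1.138e-05 J. 1.138e-05 J = 1.138e-05 joule.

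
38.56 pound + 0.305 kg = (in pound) 1 pound = 0.45359237 kg, so 38.56 pound = 38.56 * 0.45359237 = 17.490522 kg. 0.305 kg is already in kg. Sum: 17.490522 + 0.305 = 17.795522 kg. 1 pound = 0.45359237 kg, so 17.795522 kg = 17.795522 / 0.45359237 = 39.23241 pound ≈ 39.23 pound (4 s.f.). Final answer: 39.23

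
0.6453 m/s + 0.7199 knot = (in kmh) 3.656. Check: 0.6453 m/s is already in m/s. 1 knot = 0.51444444 m/s, so 0.7199 knot = 0.7199 * 0.51444444 = 0.37034856 m/s. Sum: 0.6453 + 0.37034856 = 1.0156486 m/s. 1 kmh = 0.27777778 m/s, so 1.0156486 m/s = 1.0156486 / 0.27777778 = 3.6563348 kmh ≈ 3.656 kmh (4 s.f.).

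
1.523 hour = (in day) 0.06346. Check: 1 hour = 3600 s, so 1.523 hour = 1.523 * 3600 = 5482.8 s. 1 day = 86400 s, so 5482.8 s = 5482.8 / 86400 = 0.063458333 day ≈ 0.06346 day (4 s.f.).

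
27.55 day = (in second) 1 day = 86400 s, so 27.55 day = 27.55 * 86400 = 2380320 s. 2380320 s = 2380320 second ≈ 2.38e+06 second (4 s.f.). Final answer: 2.38e+06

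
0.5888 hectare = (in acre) 1.455. Check: 1 hectare = 10000 m^2, so 0.5888 hectare = 0.5888 * 10000 = 5888 m^2. 1 acre = 4046.8564 m^2, so 5888 m^2 = 5888 / 4046.8564 = 1.4549565 acre ≈ 1.455 acre (4 s.f.).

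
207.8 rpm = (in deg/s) 1247. Check: 1 rpm = 0.10471976 rad/s, so 207.8 rpm = 207.8 * 0.10471976 = 21.760765 rad/s. 1 deg/s = 0.017453293 rad/s, so 21.760765 rad/s = 21.760765 / 0.017453293 = 1246.8 deg/s ≈ 1247 deg/s (4 s.f.).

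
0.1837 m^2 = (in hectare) 1.837e-05. Check: 1 hectare = 10000 m^2, so 0.1837 m^2 = 0.1837 / 10000 = 1.837e-05 hectare.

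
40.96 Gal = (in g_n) 0.04177. Check: 1 Gal = 0.01 m/s^2, so 40.96 Gal = 40.96 * 0.01 = 0.4096 m/s^2. 1 g_n = 9.80665 m/s^2, so 0.4096 m/s^2 = 0.4096 / 9.80665 = 0.041767576 g_n ≈ 0.04177 g_n (4 s.f.).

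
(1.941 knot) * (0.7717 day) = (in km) 66.58. Check: 1 knot = 0.51444444 m/s, so 1.941 knot = 1.941 * 0.51444444 = 0.99853667 m/s. 1 day = 86400 s, so 0.7717 day = 0.7717 * 86400 = 66674.88 s. Combine: 0.99853667 m/s * 66674.88 s = 66577.312 m. 1 km = 1000 m, so 66577.312 m = 66577.312 / 1000 = 66.577312 km ≈ 66.58 km (4 s.f.).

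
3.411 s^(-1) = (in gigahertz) 3.411 s^(-1) = 3.411 Hz. 1 gigahertz = 1e+09 Hz, so 3.411 Hz = 3.411 / 1e+09 = 3.411e-09 gigahertz. Final answer: 3.411e-09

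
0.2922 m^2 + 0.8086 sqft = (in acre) 0.2922 m^2 is already in m^2. 1 sqft = 0.09290304 m^2, so 0.8086 sqft = 0.8086 * 0.09290304 = 0.075121398 m^2. Sum: 0.2922 + 0.075121398 = 0.3673214 m^2. 1 acre = 4046.8564 m^2, so 0.3673214 m^2 = 0.3673214 / 4046.8564 = 9.0767094e-05 acre ≈ 9.077e-05 acre (4 s.f.). Final answer: 9.077e-05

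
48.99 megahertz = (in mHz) 4.899e+10. Check: 1 megahertz = 1000000 Hz, so 48.99 megahertz = 48.99 * 1000000 = 48990000 Hz. 1 mHz = 0.001 Hz, so 48990000 Hz = 48990000 / 0.001 = 4.899e+10 mHz.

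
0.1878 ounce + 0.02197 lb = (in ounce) 0.5393. Check: 1 ounce = 0.028349523 kg, so 0.1878 ounce = 0.1878 * 0.028349523 = 0.0053240404 kg. 1 lb = 0.45359237 kg, so 0.02197 lb = 0.02197 * 0.45359237 = 0.0099654244 kg. Sum: 0.0053240404 + 0.0099654244 = 0.015289465 kg. 1 ounce = 0.028349523 kg, so 0.015289465 kg = 0.015289465 / 0.028349523 = 0.53932 ounce ≈ 0.5393 ounce (4 s.f.).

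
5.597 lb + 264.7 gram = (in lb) 1 lb = 0.45359237 kg, so 5.597 lb = 5.597 * 0.45359237 = 2.5387565 kg. 1 gram = 0.001 kg, so 264.7 gram = 264.7 * 0.001 = 0.2647 kg. Sum: 2.5387565 + 0.2647 = 2.8034565 kg. 1 lb = 0.45359237 kg, so 2.8034565 kg = 2.8034565 / 0.45359237 = 6.1805636 lb ≈ 6.181 lb (4 s.f.). Final answer: 6.181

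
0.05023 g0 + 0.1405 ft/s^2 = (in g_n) 1 g0 = 9.80665 m/s^2, so 0.05023 g0 = 0.05023 * 9.80665 = 0.49258803 m/s^2. 1 ft/s^2 = 0.3048 m/s^2, so 0.1405 ft/s^2 = 0.1405 * 0.3048 = 0.0428244 m/s^2. Sum: 0.49258803 + 0.0428244 = 0.53541243 m/s^2. 1 g_n = 9.80665 m/s^2, so 0.53541243 m/s^2 = 0.53541243 / 9.80665 = 0.054596873 g_n ≈ 0.0546 g_n (4 s.f.). Final answer: 0.0546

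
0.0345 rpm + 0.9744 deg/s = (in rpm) 1 rpm = 0.10471976 rad/s, so 0.0345 rpm = 0.0345 * 0.10471976 = 0.0036128316 rad/s. 1 deg/s = 0.017453293 rad/s, so 0.9744 deg/s = 0.9744 * 0.017453293 = 0.017006488 rad/s. Sum: 0.0036128316 + 0.017006488 = 0.02061932 rad/s. 1 rpm = 0.10471976 rad/s, so 0.02061932 rad/s = 0.02061932 / 0.10471976 = 0.1969 rpm. Final answer: 0.1969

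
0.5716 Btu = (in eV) 1 Btu = 1055.0559 J, so 0.5716 Btu = 0.5716 * 1055.0559 = 603.06993 J. 1 eV = 1.6021766e-19 J, so 603.06993 J = 603.06993 / 1.6021766e-19 = 3.7640664e+21 eV ≈ 3.764e+21 eV (4 s.f.). Final answer: 3.764e+21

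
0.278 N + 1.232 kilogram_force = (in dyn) 1.236e+06. Check: 0.278 N is already in N. 1 kilogram_force = 9.80665 N, so 1.232 kilogram_force = 1.232 * 9.80665 = 12.081793 N. Sum: 0.278 + 12.081793 = 12.359793 N. 1 dyn = 1e-05 N, so 12.359793 N = 12.359793 / 1e-05 = 1235979.3 dyn ≈ 1.236e+06 dyn (4 s.f.).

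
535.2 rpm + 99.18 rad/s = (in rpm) 1 rpm = 0.10471976 rad/s, so 535.2 rpm = 535.2 * 0.10471976 = 56.046013 rad/s. 99.18 rad/s is already in rad/s. Sum: 56.046013 + 99.18 = 155.22601 rad/s. 1 rpm = 0.10471976 rad/s, so 155.22601 rad/s = 155.22601 / 0.10471976 = 1482.2992 rpm ≈ 1482 rpm (4 s.f.). Final answer: 1482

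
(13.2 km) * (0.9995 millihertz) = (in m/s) 1 km = 1000 m, so 13.2 km = 13.2 * 1000 = 13200 m. 1 millihertz = 0.001 Hz, so 0.9995 millihertz = 0.9995 * 0.001 = 0.0009995 Hz. Combine: 13200 m * 0.0009995 Hz = 13.1934 m/s. Result: 13.1934 m/s ≈ 13.19 m/s (4 s.f.). Final answer: 13.19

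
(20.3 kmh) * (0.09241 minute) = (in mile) 0.01943. Check: 1 kmh = 0.27777778 m/s, so 20.3 kmh = 20.3 * 0.27777778 = 5.6388889 m/s. 1 minute = 60 s, so 0.09241 minute = 0.09241 * 60 = 5.5446 s. Combine: 5.6388889 m/s * 5.5446 s = 31.265383 m. 1 mile = 1609.344 m, so 31.265383 m = 31.265383 / 1609.344 = 0.019427409 mile ≈ 0.01943 mile (4 s.f.).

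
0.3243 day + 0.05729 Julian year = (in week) 1 day = 86400 s, so 0.3243 day = 0.3243 * 86400 = 28019.52 s. 1 Julian year = 31557600 s, so 0.05729 Julian year = 0.05729 * 31557600 = 1807934.9 s. Sum: 28019.52 + 1807934.9 = 1835954.4 s. 1 week = 604800 s, so 1835954.4 s = 1835954.4 / 604800 = 3.0356389 week ≈ 3.036 week (4 s.f.). Final answer: 3.036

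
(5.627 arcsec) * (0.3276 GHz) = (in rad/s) 8937. Check: 1 arcsec = 4.8481368e-06 rad, so 5.627 arcsec = 5.627 * 4.8481368e-06 = 2.7280466e-05 rad. 1 GHz = 1e+09 Hz, so 0.3276 GHz = 0.3276 * 1e+09 = 3.276e+08 Hz. Combine: 2.7280466e-05 rad * 3.276e+08 Hz = 8937.0806 rad/s. Result: 8937.0806 rad/s ≈ 8937 rad/s (4 s.f.).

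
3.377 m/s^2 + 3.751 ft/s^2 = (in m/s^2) 3.377 m/s^2 is already in m/s^2. 1 ft/s^2 = 0.3048 m/s^2, so 3.751 ft/s^2 = 3.751 * 0.3048 = 1.1433048 m/s^2. Sum: 3.377 + 1.1433048 = 4.5203048 m/s^2. Result: 4.5203048 m/s^2 ≈ 4.52 m/s^2 (4 s.f.). Final answer: 4.52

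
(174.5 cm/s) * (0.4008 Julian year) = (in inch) 8.689e+08. Check: 1 cm/s = 0.01 m/s, so 174.5 cm/s = 174.5 * 0.01 = 1.745 m/s. 1 Julian year = 31557600 s, so 0.4008 Julian year = 0.4008 * 31557600 = 12648286 s. Combine: 1.745 m/s * 12648286 s = 22071259 m. 1 inch = 0.0254 m, so 22071259 m = 22071259 / 0.0254 = 8.6894721e+08 inch ≈ 8.689e+08 inch (4 s.f.).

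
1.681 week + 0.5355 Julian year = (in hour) 4977. Check: 1 week = 604800 s, so 1.681 week = 1.681 * 604800 = 1016668.8 s. 1 Julian year = 31557600 s, so 0.5355 Julian year = 0.5355 * 31557600 = 16899095 s. Sum: 1016668.8 + 16899095 = 17915764 s. 1 hour = 3600 s, so 17915764 s = 17915764 / 3600 = 4976.601 hour ≈ 4977 hour (4 s.f.).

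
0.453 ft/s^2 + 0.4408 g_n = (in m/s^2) 4.461. Check: 1 ft/s^2 = 0.3048 m/s^2, so 0.453 ft/s^2 = 0.453 * 0.3048 = 0.1380744 m/s^2. 1 g_n = 9.80665 m/s^2, so 0.4408 g_n = 0.4408 * 9.80665 = 4.3227713 m/s^2. Sum: 0.1380744 + 4.3227713 = 4.4608457 m/s^2. Result: 4.4608457 m/s^2 ≈ 4.461 m/s^2 (4 s.f.).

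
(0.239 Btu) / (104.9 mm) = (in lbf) 540.4. Check: 1 Btu = 1055.0559 J, so 0.239 Btu = 0.239 * 1055.0559 = 252.15835 J. 1 mm = 0.001 m, so 104.9 mm = 104.9 * 0.001 = 0.1049 m. Combine: 252.15835 J / 0.1049 m = 2403.7974 N. 1 lbf = 4.4482216 N, so 2403.7974 N = 2403.7974 / 4.4482216 = 540.39516 lbf ≈ 540.4 lbf (4 s.f.).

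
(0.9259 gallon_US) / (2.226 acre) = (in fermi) 3.891e+08. Check: 1 gallon_US = 0.0037854118 m^3, so 0.9259 gallon_US = 0.9259 * 0.0037854118 = 0.0035049128 m^3. 1 acre = 4046.8564 m^2, so 2.226 acre = 2.226 * 4046.8564 = 9008.3024 m^2. Combine: 0.0035049128 m^3 / 9008.3024 m^2 = 3.8907583e-07 m. 1 fermi = 1e-15 m, so 3.8907583e-07 m = 3.8907583e-07 / 1e-15 = 3.8907583e+08 fermi ≈ 3.891e+08 fermi (4 s.f.).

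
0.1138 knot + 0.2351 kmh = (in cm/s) 12.38. Check: 1 knot = 0.51444444 m/s, so 0.1138 knot = 0.1138 * 0.51444444 = 0.058543778 m/s. 1 kmh = 0.27777778 m/s, so 0.2351 kmh = 0.2351 * 0.27777778 = 0.065305556 m/s. Sum: 0.058543778 + 0.065305556 = 0.12384933 m/s. 1 cm/s = 0.01 m/s, so 0.12384933 m/s = 0.12384933 / 0.01 = 12.384933 cm/s ≈ 12.38 cm/s (4 s.f.).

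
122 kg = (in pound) 269. Check: 1 pound = 0.45359237 kg, so 122 kg = 122 / 0.45359237 = 268.96396 pound ≈ 269 pound (4 s.f.).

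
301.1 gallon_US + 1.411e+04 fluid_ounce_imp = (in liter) 1 gallon_US = 0.0037854118 m^3, so 301.1 gallon_US = 301.1 * 0.0037854118 = 1.1397875 m^3. 1 fluid_ounce_imp = 2.8413063e-05 m^3, so 1.411e+04 fluid_ounce_imp = 1.411e+04 * 2.8413063e-05 = 0.40090831 m^3. Sum: 1.1397875 + 0.40090831 = 1.5406958 m^3. 1 liter = 0.001 m^3, so 1.5406958 m^3 = 1.5406958 / 0.001 = 1540.6958 liter ≈ 1541 liter (4 s.f.). Final answer: 1541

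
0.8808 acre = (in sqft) 3.837e+04. Check: 1 acre = 4046.8564 m^2, so 0.8808 acre = 0.8808 * 4046.8564 = 3564.4711 m^2. 1 sqft = 0.09290304 m^2, so 3564.4711 m^2 = 3564.4711 / 0.09290304 = 38367.648 sqft ≈ 3.837e+04 sqft (4 s.f.).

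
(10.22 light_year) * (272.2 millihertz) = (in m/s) 2.632e+16. Check: 1 light_year = 9.4607305e+15 m, so 10.22 light_year = 10.22 * 9.4607305e+15 = 9.6688665e+16 m. 1 millihertz = 0.001 Hz, so 272.2 millihertz = 272.2 * 0.001 = 0.2722 Hz. Combine: 9.6688665e+16 m * 0.2722 Hz = 2.6318655e+16 m/s. Result: 2.6318655e+16 m/s ≈ 2.632e+16 m/s (4 s.f.).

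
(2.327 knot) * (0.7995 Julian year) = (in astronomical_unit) 1 knot = 0.51444444 m/s, so 2.327 knot = 2.327 * 0.51444444 = 1.1971122 m/s. 1 Julian year = 31557600 s, so 0.7995 Julian year = 0.7995 * 31557600 = 25230301 s. Combine: 1.1971122 m/s * 25230301 s = 30203502 m. 1 astronomical_unit = 1.4959787e+11 m, so 30203502 m = 30203502 / 1.4959787e+11 = 0.00020189794 astronomical_unit ≈ 0.0002019 astronomical_unit (4 s.f.). Final answer: 0.0002019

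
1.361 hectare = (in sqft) 1 hectare = 10000 m^2, so 1.361 hectare = 1.361 * 10000 = 13610 m^2. 1 sqft = 0.09290304 m^2, so 13610 m^2 = 13610 / 0.09290304 = 146496.82 sqft ≈ 1.465e+05 sqft (4 s.f.). Final answer: 1.465e+05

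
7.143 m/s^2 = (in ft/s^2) 1 ft/s^2 = 0.3048 m/s^2, so 7.143 m/s^2 = 7.143 / 0.3048 = 23.435039 ft/s^2 ≈ 23.44 ft/s^2 (4 s.f.). Final answer: 23.44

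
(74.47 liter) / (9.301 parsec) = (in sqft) 1 liter = 0.001 m^3, so 74.47 liter = 74.47 * 0.001 = 0.07447 m^3. 1 parsec = 3.0856776e+16 m, so 9.301 parsec = 9.301 * 3.0856776e+16 = 2.8699887e+17 m. Combine: 0.07447 m^3 / 2.8699887e+17 m = 2.5947837e-19 m^2. 1 sqft = 0.09290304 m^2, so 2.5947837e-19 m^2 = 2.5947837e-19 / 0.09290304 = 2.7930019e-18 sqft ≈ 2.793e-18 sqft (4 s.f.). Final answer: 2.793e-18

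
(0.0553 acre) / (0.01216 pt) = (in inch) 2.054e+09. Check: 1 acre = 4046.8564 m^2, so 0.0553 acre = 0.0553 * 4046.8564 = 223.79116 m^2. 1 pt = 0.00035277778 m, so 0.01216 pt = 0.01216 * 0.00035277778 = 4.2897778e-06 m. Combine: 223.79116 m^2 / 4.2897778e-06 m = 52168474 m. 1 inch = 0.0254 m, so 52168474 m = 52168474 / 0.0254 = 2.0538769e+09 inch ≈ 2.054e+09 inch (4 s.f.).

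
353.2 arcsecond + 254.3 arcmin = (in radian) 0.07569. Check: 1 arcsecond = 4.8481368e-06 rad, so 353.2 arcsecond = 353.2 * 4.8481368e-06 = 0.0017123619 rad. 1 arcmin = 0.00029088821 rad, so 254.3 arcmin = 254.3 * 0.00029088821 = 0.073972871 rad. Sum: 0.0017123619 + 0.073972871 = 0.075685233 rad. 0.075685233 rad = 0.075685233 radian ≈ 0.07569 radian (4 s.f.).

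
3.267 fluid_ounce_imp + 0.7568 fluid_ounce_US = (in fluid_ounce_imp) 1 fluid_ounce_imp = 2.8413063e-05 m^3, so 3.267 fluid_ounce_imp = 3.267 * 2.8413063e-05 = 9.2825475e-05 m^3. 1 fluid_ounce_US = 2.957353e-05 m^3, so 0.7568 fluid_ounce_US = 0.7568 * 2.957353e-05 = 2.2381247e-05 m^3. Sum: 9.2825475e-05 + 2.2381247e-05 = 0.00011520672 m^3. 1 fluid_ounce_imp = 2.8413063e-05 m^3, so 0.00011520672 m^3 = 0.00011520672 / 2.8413063e-05 = 4.0547098 fluid_ounce_imp ≈ 4.055 fluid_ounce_imp (4 s.f.). Final answer: 4.055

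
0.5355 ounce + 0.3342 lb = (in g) 166.8. Check: 1 ounce = 0.028349523 kg, so 0.5355 ounce = 0.5355 * 0.028349523 = 0.01518117 kg. 1 lb = 0.45359237 kg, so 0.3342 lb = 0.3342 * 0.45359237 = 0.15159057 kg. Sum: 0.01518117 + 0.15159057 = 0.16677174 kg. 1 g = 0.001 kg, so 0.16677174 kg = 0.16677174 / 0.001 = 166.77174 g ≈ 166.8 g (4 s.f.).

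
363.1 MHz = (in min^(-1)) 2.179e+10. Check: 1 MHz = 1000000 Hz, so 363.1 MHz = 363.1 * 1000000 = 3.631e+08 Hz. 1 min^(-1) = 0.016666667 Hz, so 3.631e+08 Hz = 3.631e+08 / 0.016666667 = 2.1786e+10 min^(-1) ≈ 2.179e+10 min^(-1) (4 s.f.).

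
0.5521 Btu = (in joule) 1 Btu = 1055.0559 J, so 0.5521 Btu = 0.5521 * 1055.0559 = 582.49634 J. 582.49634 J = 582.49634 joule ≈ 582.5 joule (4 s.f.). Final answer: 582.5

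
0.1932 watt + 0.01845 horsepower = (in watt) 0.1932 watt = 0.1932 W. 1 horsepower = 745.69987 W, so 0.01845 horsepower = 0.01845 * 745.69987 = 13.758163 W. Sum: 0.1932 + 13.758163 = 13.951363 W. 13.951363 W = 13.951363 watt ≈ 13.95 watt (4 s.f.). Final answer: 13.95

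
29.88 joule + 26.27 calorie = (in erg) 29.88 joule = 29.88 J. 1 calorie = 4.184 J, so 26.27 calorie = 26.27 * 4.184 = 109.91368 J. Sum: 29.88 + 109.91368 = 139.79368 J. 1 erg = 1e-07 J, so 139.79368 J = 139.79368 / 1e-07 = 1.3979368e+09 erg ≈ 1.398e+09 erg (4 s.f.). Final answer: 1.398e+09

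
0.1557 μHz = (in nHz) 1 μHz = 1e-06 Hz, so 0.1557 μHz = 0.1557 * 1e-06 = 1.557e-07 Hz. 1 nHz = 1e-09 Hz, so 1.557e-07 Hz = 1.557e-07 / 1e-09 = 155.7 nHz. Final answer: 155.7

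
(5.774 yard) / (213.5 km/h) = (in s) 1 yard = 0.9144 m, so 5.774 yard = 5.774 * 0.9144 = 5.2797456 m. 1 km/h = 0.27777778 m/s, so 213.5 km/h = 213.5 * 0.27777778 = 59.305556 m/s. Combine: 5.2797456 m / 59.305556 m/s = 0.089026155 s. Result: 0.089026155 s ≈ 0.08903 s (4 s.f.). Final answer: 0.08903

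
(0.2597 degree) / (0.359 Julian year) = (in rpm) 1 degree = 0.017453293 rad, so 0.2597 degree = 0.2597 * 0.017453293 = 0.0045326201 rad. 1 Julian year = 31557600 s, so 0.359 Julian year = 0.359 * 31557600 = 11329178 s. Combine: 0.0045326201 rad / 11329178 s = 4.0008374e-10 rad/s. 1 rpm = 0.10471976 rad/s, so 4.0008374e-10 rad/s = 4.0008374e-10 / 0.10471976 = 3.8205183e-09 rpm ≈ 3.821e-09 rpm (4 s.f.). Final answer: 3.821e-09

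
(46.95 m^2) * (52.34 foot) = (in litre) 46.95 m^2 is already in m^2. 1 foot = 0.3048 m, so 52.34 foot = 52.34 * 0.3048 = 15.953232 m. Combine: 46.95 m^2 * 15.953232 m = 749.00424 m^3. 1 litre = 0.001 m^3, so 749.00424 m^3 = 749.00424 / 0.001 = 749004.24 litre ≈ 7.49e+05 litre (4 s.f.). Final answer: 7.49e+05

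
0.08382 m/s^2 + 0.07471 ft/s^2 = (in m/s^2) 0.1066. Check: 0.08382 m/s^2 is already in m/s^2. 1 ft/s^2 = 0.3048 m/s^2, so 0.07471 ft/s^2 = 0.07471 * 0.3048 = 0.022771608 m/s^2. Sum: 0.08382 + 0.022771608 = 0.10659161 m/s^2. Result: 0.10659161 m/s^2 ≈ 0.1066 m/s^2 (4 s.f.).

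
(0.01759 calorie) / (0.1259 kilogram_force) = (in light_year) 6.301e-18. Check: 1 calorie = 4.184 J, so 0.01759 calorie = 0.01759 * 4.184 = 0.07359656 J. 1 kilogram_force = 9.80665 N, so 0.1259 kilogram_force = 0.1259 * 9.80665 = 1.2346572 N. Combine: 0.07359656 J / 1.2346572 N = 0.0596089 m. 1 light_year = 9.4607305e+15 m, so 0.0596089 m = 0.0596089 / 9.4607305e+15 = 6.3006657e-18 light_year ≈ 6.301e-18 light_year (4 s.f.).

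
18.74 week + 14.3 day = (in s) 1.257e+07. Check: 1 week = 604800 s, so 18.74 week = 18.74 * 604800 = 11333952 s. 1 day = 86400 s, so 14.3 day = 14.3 * 86400 = 1235520 s. Sum: 11333952 + 1235520 = 12569472 s. Result: 12569472 s ≈ 1.257e+07 s (4 s.f.).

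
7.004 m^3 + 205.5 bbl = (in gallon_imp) 8727. Check: 7.004 m^3 is already in m^3. 1 bbl = 0.15898729 m^3, so 205.5 bbl = 205.5 * 0.15898729 = 32.671889 m^3. Sum: 7.004 + 32.671889 = 39.675889 m^3. 1 gallon_imp = 0.00454609 m^3, so 39.675889 m^3 = 39.675889 / 0.00454609 = 8727.4755 gallon_imp ≈ 8727 gallon_imp (4 s.f.).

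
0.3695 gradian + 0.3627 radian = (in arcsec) 7.601e+04. Check: 1 gradian = 0.015707963 rad, so 0.3695 gradian = 0.3695 * 0.015707963 = 0.0058040924 rad. 0.3627 radian = 0.3627 rad. Sum: 0.0058040924 + 0.3627 = 0.36850409 rad. 1 arcsec = 4.8481368e-06 rad, so 0.36850409 rad = 0.36850409 / 4.8481368e-06 = 76009.425 arcsec ≈ 7.601e+04 arcsec (4 s.f.).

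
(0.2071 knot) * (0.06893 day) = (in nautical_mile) 0.3426. Check: 1 knot = 0.51444444 m/s, so 0.2071 knot = 0.2071 * 0.51444444 = 0.10654144 m/s. 1 day = 86400 s, so 0.06893 day = 0.06893 * 86400 = 5955.552 s. Combine: 0.10654144 m/s * 5955.552 s = 634.51311 m. 1 nautical_mile = 1852 m, so 634.51311 m = 634.51311 / 1852 = 0.34260967 nautical_mile ≈ 0.3426 nautical_mile (4 s.f.).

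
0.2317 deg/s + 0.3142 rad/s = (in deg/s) 1 deg/s = 0.017453293 rad/s, so 0.2317 deg/s = 0.2317 * 0.017453293 = 0.0040439279 rad/s. 0.3142 rad/s is already in rad/s. Sum: 0.0040439279 + 0.3142 = 0.31824393 rad/s. 1 deg/s = 0.017453293 rad/s, so 0.31824393 rad/s = 0.31824393 / 0.017453293 = 18.234034 deg/s ≈ 18.23 deg/s (4 s.f.). Final answer: 18.23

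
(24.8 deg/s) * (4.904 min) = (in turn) 1 deg/s = 0.017453293 rad/s, so 24.8 deg/s = 24.8 * 0.017453293 = 0.43284165 rad/s. 1 min = 60 s, so 4.904 min = 4.904 * 60 = 294.24 s. Combine: 0.43284165 rad/s * 294.24 s = 127.35933 rad. 1 turn = 6.2831853 rad, so 127.35933 rad = 127.35933 / 6.2831853 = 20.269867 turn ≈ 20.27 turn (4 s.f.). Final answer: 20.27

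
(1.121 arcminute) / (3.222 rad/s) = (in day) 1 arcminute = 0.00029088821 rad, so 1.121 arcminute = 1.121 * 0.00029088821 = 0.00032608568 rad. 3.222 rad/s is already in rad/s. Combine: 0.00032608568 rad / 3.222 rad/s = 0.00010120598 s. 1 day = 86400 s, so 0.00010120598 s = 0.00010120598 / 86400 = 1.1713656e-09 day ≈ 1.171e-09 day (4 s.f.). Final answer: 1.171e-09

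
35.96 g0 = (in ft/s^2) 1157. Check: 1 g0 = 9.80665 m/s^2, so 35.96 g0 = 35.96 * 9.80665 = 352.64713 m/s^2. 1 ft/s^2 = 0.3048 m/s^2, so 352.64713 m/s^2 = 352.64713 / 0.3048 = 1156.9788 ft/s^2 ≈ 1157 ft/s^2 (4 s.f.).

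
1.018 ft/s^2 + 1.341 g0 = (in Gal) 1 ft/s^2 = 0.3048 m/s^2, so 1.018 ft/s^2 = 1.018 * 0.3048 = 0.3102864 m/s^2. 1 g0 = 9.80665 m/s^2, so 1.341 g0 = 1.341 * 9.80665 = 13.150718 m/s^2. Sum: 0.3102864 + 13.150718 = 13.461004 m/s^2. 1 Gal = 0.01 m/s^2, so 13.461004 m/s^2 = 13.461004 / 0.01 = 1346.1004 Gal ≈ 1346 Gal (4 s.f.). Final answer: 1346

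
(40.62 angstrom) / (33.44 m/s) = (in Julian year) 1 angstrom = 1e-10 m, so 40.62 angstrom = 40.62 * 1e-10 = 4.062e-09 m. 33.44 m/s is already in m/s. Combine: 4.062e-09 m / 33.44 m/s = 1.2147129e-10 s. 1 Julian year = 31557600 s, so 1.2147129e-10 s = 1.2147129e-10 / 31557600 = 3.849193e-18 Julian year ≈ 3.849e-18 Julian year (4 s.f.). Final answer: 3.849e-18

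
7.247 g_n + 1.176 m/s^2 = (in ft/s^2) 1 g_n = 9.80665 m/s^2, so 7.247 g_n = 7.247 * 9.80665 = 71.068793 m/s^2. 1.176 m/s^2 is already in m/s^2. Sum: 71.068793 + 1.176 = 72.244793 m/s^2. 1 ft/s^2 = 0.3048 m/s^2, so 72.244793 m/s^2 = 72.244793 / 0.3048 = 237.0236 ft/s^2 ≈ 237 ft/s^2 (4 s.f.). Final answer: 237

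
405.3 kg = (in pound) 893.5. Check: 1 pound = 0.45359237 kg, so 405.3 kg = 405.3 / 0.45359237 = 893.53355 pound ≈ 893.5 pound (4 s.f.).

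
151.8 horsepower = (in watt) 1.132e+05. Check: 1 horsepower = 745.69987 W, so 151.8 horsepower = 151.8 * 745.69987 = 113197.24 W. 113197.24 W = 113197.24 watt ≈ 1.132e+05 watt (4 s.f.).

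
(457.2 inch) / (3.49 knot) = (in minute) 0.1078. Check: 1 inch = 0.0254 m, so 457.2 inch = 457.2 * 0.0254 = 11.61288 m. 1 knot = 0.51444444 m/s, so 3.49 knot = 3.49 * 0.51444444 = 1.7954111 m/s. Combine: 11.61288 m / 1.7954111 m/s = 6.4680896 s. 1 minute = 60 s, so 6.4680896 s = 6.4680896 / 60 = 0.10780149 minute ≈ 0.1078 minute (4 s.f.).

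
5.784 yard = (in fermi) 5.289e+15. Check: 1 yard = 0.9144 m, so 5.784 yard = 5.784 * 0.9144 = 5.2888896 m. 1 fermi = 1e-15 m, so 5.2888896 m = 5.2888896 / 1e-15 = 5.2888896e+15 fermi ≈ 5.289e+15 fermi (4 s.f.).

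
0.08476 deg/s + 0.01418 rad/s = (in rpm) 0.1495. Check: 1 deg/s = 0.017453293 rad/s, so 0.08476 deg/s = 0.08476 * 0.017453293 = 0.0014793411 rad/s. 0.01418 rad/s is already in rad/s. Sum: 0.0014793411 + 0.01418 = 0.015659341 rad/s. 1 rpm = 0.10471976 rad/s, so 0.015659341 rad/s = 0.015659341 / 0.10471976 = 0.14953569 rpm ≈ 0.1495 rpm (4 s.f.).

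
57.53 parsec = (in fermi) 1.775e+33. Check: 1 parsec = 3.0856776e+16 m, so 57.53 parsec = 57.53 * 3.0856776e+16 = 1.7751903e+18 m. 1 fermi = 1e-15 m, so 1.7751903e+18 m = 1.7751903e+18 / 1e-15 = 1.7751903e+33 fermi ≈ 1.775e+33 fermi (4 s.f.).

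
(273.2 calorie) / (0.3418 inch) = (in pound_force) 1 calorie = 4.184 J, so 273.2 calorie = 273.2 * 4.184 = 1143.0688 J. 1 inch = 0.0254 m, so 0.3418 inch = 0.3418 * 0.0254 = 0.00868172 m. Combine: 1143.0688 J / 0.00868172 m = 131663.86 N. 1 pound_force = 4.4482216 N, so 131663.86 N = 131663.86 / 4.4482216 = 29599.214 pound_force ≈ 2.96e+04 pound_force (4 s.f.). Final answer: 2.96e+04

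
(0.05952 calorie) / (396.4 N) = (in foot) 1 calorie = 4.184 J, so 0.05952 calorie = 0.05952 * 4.184 = 0.24903168 J. 396.4 N is already in N. Combine: 0.24903168 J / 396.4 N = 0.0006282333 m. 1 foot = 0.3048 m, so 0.0006282333 m = 0.0006282333 / 0.3048 = 0.0020611329 foot ≈ 0.002061 foot (4 s.f.). Final answer: 0.002061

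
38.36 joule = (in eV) 2.394e+20. Check: 38.36 joule = 38.36 J. 1 eV = 1.6021766e-19 J, so 38.36 J = 38.36 / 1.6021766e-19 = 2.3942429e+20 eV ≈ 2.394e+20 eV (4 s.f.).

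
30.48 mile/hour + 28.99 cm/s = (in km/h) 50.1. Check: 1 mile/hour = 0.44704 m/s, so 30.48 mile/hour = 30.48 * 0.44704 = 13.625779 m/s. 1 cm/s = 0.01 m/s, so 28.99 cm/s = 28.99 * 0.01 = 0.2899 m/s. Sum: 13.625779 + 0.2899 = 13.915679 m/s. 1 km/h = 0.27777778 m/s, so 13.915679 m/s = 13.915679 / 0.27777778 = 50.096445 km/h ≈ 50.1 km/h (4 s.f.).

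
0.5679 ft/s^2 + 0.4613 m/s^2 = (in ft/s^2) 2.081. Check: 1 ft/s^2 = 0.3048 m/s^2, so 0.5679 ft/s^2 = 0.5679 * 0.3048 = 0.17309592 m/s^2. 0.4613 m/s^2 is already in m/s^2. Sum: 0.17309592 + 0.4613 = 0.63439592 m/s^2. 1 ft/s^2 = 0.3048 m/s^2, so 0.63439592 m/s^2 = 0.63439592 / 0.3048 = 2.0813514 ft/s^2 ≈ 2.081 ft/s^2 (4 s.f.).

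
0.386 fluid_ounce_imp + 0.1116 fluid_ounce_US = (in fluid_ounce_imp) 1 fluid_ounce_imp = 2.8413063e-05 m^3, so 0.386 fluid_ounce_imp = 0.386 * 2.8413063e-05 = 1.0967442e-05 m^3. 1 fluid_ounce_US = 2.957353e-05 m^3, so 0.1116 fluid_ounce_US = 0.1116 * 2.957353e-05 = 3.3004059e-06 m^3. Sum: 1.0967442e-05 + 3.3004059e-06 = 1.4267848e-05 m^3. 1 fluid_ounce_imp = 2.8413063e-05 m^3, so 1.4267848e-05 m^3 = 1.4267848e-05 / 2.8413063e-05 = 0.50215805 fluid_ounce_imp ≈ 0.5022 fluid_ounce_imp (4 s.f.). Final answer: 0.5022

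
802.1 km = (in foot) 1 km = 1000 m, so 802.1 km = 802.1 * 1000 = 802100 m. 1 foot = 0.3048 m, so 802100 m = 802100 / 0.3048 = 2631561.7 foot ≈ 2.632e+06 foot (4 s.f.). Final answer: 2.632e+06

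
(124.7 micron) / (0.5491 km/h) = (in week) 1.352e-09. Check: 1 micron = 1e-06 m, so 124.7 micron = 124.7 * 1e-06 = 0.0001247 m. 1 km/h = 0.27777778 m/s, so 0.5491 km/h = 0.5491 * 0.27777778 = 0.15252778 m/s. Combine: 0.0001247 m / 0.15252778 m/s = 0.000817556 s. 1 week = 604800 s, so 0.000817556 s = 0.000817556 / 604800 = 1.3517791e-09 week ≈ 1.352e-09 week (4 s.f.).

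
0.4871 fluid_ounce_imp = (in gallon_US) 1 fluid_ounce_imp = 2.8413063e-05 m^3, so 0.4871 fluid_ounce_imp = 0.4871 * 2.8413063e-05 = 1.3840003e-05 m^3. 1 gallon_US = 0.0037854118 m^3, so 1.3840003e-05 m^3 = 1.3840003e-05 / 0.0037854118 = 0.0036561419 gallon_US ≈ 0.003656 gallon_US (4 s.f.). Final answer: 0.003656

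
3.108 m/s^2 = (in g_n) 1 g_n = 9.80665 m/s^2, so 3.108 m/s^2 = 3.108 / 9.80665 = 0.3169278 g_n ≈ 0.3169 g_n (4 s.f.). Final answer: 0.3169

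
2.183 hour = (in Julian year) 0.000249. Check: 1 hour = 3600 s, so 2.183 hour = 2.183 * 3600 = 7858.8 s. 1 Julian year = 31557600 s, so 7858.8 s = 7858.8 / 31557600 = 0.00024903034 Julian year ≈ 0.000249 Julian year (4 s.f.).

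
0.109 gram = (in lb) 1 gram = 0.001 kg, so 0.109 gram = 0.109 * 0.001 = 0.000109 kg. 1 lb = 0.45359237 kg, so 0.000109 kg = 0.000109 / 0.45359237 = 0.00024030387 lb ≈ 0.0002403 lb (4 s.f.). Final answer: 0.0002403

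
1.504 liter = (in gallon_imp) 0.3308. Check: 1 liter = 0.001 m^3, so 1.504 liter = 1.504 * 0.001 = 0.001504 m^3. 1 gallon_imp = 0.00454609 m^3, so 0.001504 m^3 = 0.001504 / 0.00454609 = 0.33083375 gallon_imp ≈ 0.3308 gallon_imp (4 s.f.).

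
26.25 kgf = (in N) 257.4. Check: 1 kgf = 9.80665 N, so 26.25 kgf = 26.25 * 9.80665 = 257.42456 N. Result: 257.42456 N ≈ 257.4 N (4 s.f.).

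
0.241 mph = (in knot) 1 mph = 0.44704 m/s, so 0.241 mph = 0.241 * 0.44704 = 0.10773664 m/s. 1 knot = 0.51444444 m/s, so 0.10773664 m/s = 0.10773664 / 0.51444444 = 0.20942327 knot ≈ 0.2094 knot (4 s.f.). Final answer: 0.2094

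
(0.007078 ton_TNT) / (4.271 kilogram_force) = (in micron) 1 ton_TNT = 4.184e+09 J, so 0.007078 ton_TNT = 0.007078 * 4.184e+09 = 29614352 J. 1 kilogram_force = 9.80665 N, so 4.271 kilogram_force = 4.271 * 9.80665 = 41.884202 N. Combine: 29614352 J / 41.884202 N = 707053.03 m. 1 micron = 1e-06 m, so 707053.03 m = 707053.03 / 1e-06 = 7.0705303e+11 micron ≈ 7.071e+11 micron (4 s.f.). Final answer: 7.071e+11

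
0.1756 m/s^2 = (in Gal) 17.56. Check: 1 Gal = 0.01 m/s^2, so 0.1756 m/s^2 = 0.1756 / 0.01 = 17.56 Gal.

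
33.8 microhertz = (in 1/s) 3.38e-05. Check: 1 microhertz = 1e-06 Hz, so 33.8 microhertz = 33.8 * 1e-06 = 3.38e-05 Hz. 3.38e-05 Hz = 3.38e-05 1/s.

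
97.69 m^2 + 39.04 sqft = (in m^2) 101.3. Check: 97.69 m^2 is already in m^2. 1 sqft = 0.09290304 m^2, so 39.04 sqft = 39.04 * 0.09290304 = 3.6269347 m^2. Sum: 97.69 + 3.6269347 = 101.31693 m^2. Result: 101.31693 m^2 ≈ 101.3 m^2 (4 s.f.).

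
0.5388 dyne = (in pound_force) 1.211e-06. Check: 1 dyne = 1e-05 N, so 0.5388 dyne = 0.5388 * 1e-05 = 5.388e-06 N. 1 pound_force = 4.4482216 N, so 5.388e-06 N = 5.388e-06 / 4.4482216 = 1.2112706e-06 pound_force ≈ 1.211e-06 pound_force (4 s.f.).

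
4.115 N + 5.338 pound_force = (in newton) 4.115 N is already in N. 1 pound_force = 4.4482216 N, so 5.338 pound_force = 5.338 * 4.4482216 = 23.744607 N. Sum: 4.115 + 23.744607 = 27.859607 N. 27.859607 N = 27.859607 newton ≈ 27.86 newton (4 s.f.). Final answer: 27.86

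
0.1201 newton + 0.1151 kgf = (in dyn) 1.249e+05. Check: 0.1201 newton = 0.1201 N. 1 kgf = 9.80665 N, so 0.1151 kgf = 0.1151 * 9.80665 = 1.1287454 N. Sum: 0.1201 + 1.1287454 = 1.2488454 N. 1 dyn = 1e-05 N, so 1.2488454 N = 1.2488454 / 1e-05 = 124884.54 dyn ≈ 1.249e+05 dyn (4 s.f.).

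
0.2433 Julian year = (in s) 7.678e+06. Check: 1 Julian year = 31557600 s, so 0.2433 Julian year = 0.2433 * 31557600 = 7677964.1 s. Result: 7677964.1 s ≈ 7.678e+06 s (4 s.f.).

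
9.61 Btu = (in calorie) 2423. Check: 1 Btu = 1055.0559 J, so 9.61 Btu = 9.61 * 1055.0559 = 10139.087 J. 1 calorie = 4.184 J, so 10139.087 J = 10139.087 / 4.184 = 2423.2999 calorie ≈ 2423 calorie (4 s.f.).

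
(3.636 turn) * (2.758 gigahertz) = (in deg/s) 3.61e+12. Check: 1 turn = 6.2831853 rad, so 3.636 turn = 3.636 * 6.2831853 = 22.845662 rad. 1 gigahertz = 1e+09 Hz, so 2.758 gigahertz = 2.758 * 1e+09 = 2.758e+09 Hz. Combine: 22.845662 rad * 2.758e+09 Hz = 6.3008335e+10 rad/s. 1 deg/s = 0.017453293 rad/s, so 6.3008335e+10 rad/s = 6.3008335e+10 / 0.017453293 = 3.6101117e+12 deg/s ≈ 3.61e+12 deg/s (4 s.f.).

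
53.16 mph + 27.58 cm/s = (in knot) 46.73. Check: 1 mph = 0.44704 m/s, so 53.16 mph = 53.16 * 0.44704 = 23.764646 m/s. 1 cm/s = 0.01 m/s, so 27.58 cm/s = 27.58 * 0.01 = 0.2758 m/s. Sum: 23.764646 + 0.2758 = 24.040446 m/s. 1 knot = 0.51444444 m/s, so 24.040446 m/s = 24.040446 / 0.51444444 = 46.730889 knot ≈ 46.73 knot (4 s.f.).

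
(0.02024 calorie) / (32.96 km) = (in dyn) 1 calorie = 4.184 J, so 0.02024 calorie = 0.02024 * 4.184 = 0.08468416 J. 1 km = 1000 m, so 32.96 km = 32.96 * 1000 = 32960 m. Combine: 0.08468416 J / 32960 m = 2.569301e-06 N. 1 dyn = 1e-05 N, so 2.569301e-06 N = 2.569301e-06 / 1e-05 = 0.2569301 dyn ≈ 0.2569 dyn (4 s.f.). Final answer: 0.2569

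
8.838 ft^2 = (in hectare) 1 ft^2 = 0.09290304 m^2, so 8.838 ft^2 = 8.838 * 0.09290304 = 0.82107707 m^2. 1 hectare = 10000 m^2, so 0.82107707 m^2 = 0.82107707 / 10000 = 8.2107707e-05 hectare ≈ 8.211e-05 hectare (4 s.f.). Final answer: 8.211e-05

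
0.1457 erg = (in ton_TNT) 1 erg = 1e-07 J, so 0.1457 erg = 0.1457 * 1e-07 = 1.457e-08 J. 1 ton_TNT = 4.184e+09 J, so 1.457e-08 J = 1.457e-08 / 4.184e+09 = 3.4823136e-18 ton_TNT ≈ 3.482e-18 ton_TNT (4 s.f.). Final answer: 3.482e-18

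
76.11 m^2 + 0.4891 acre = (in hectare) 0.2055. Check: 76.11 m^2 is already in m^2. 1 acre = 4046.8564 m^2, so 0.4891 acre = 0.4891 * 4046.8564 = 1979.3175 m^2. Sum: 76.11 + 1979.3175 = 2055.4275 m^2. 1 hectare = 10000 m^2, so 2055.4275 m^2 = 2055.4275 / 10000 = 0.20554275 hectare ≈ 0.2055 hectare (4 s.f.).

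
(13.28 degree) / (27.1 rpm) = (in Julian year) 2.588e-09. Check: 1 degree = 0.017453293 rad, so 13.28 degree = 13.28 * 0.017453293 = 0.23177972 rad. 1 rpm = 0.10471976 rad/s, so 27.1 rpm = 27.1 * 0.10471976 = 2.8379054 rad/s. Combine: 0.23177972 rad / 2.8379054 rad/s = 0.081672817 s. 1 Julian year = 31557600 s, so 0.081672817 s = 0.081672817 / 31557600 = 2.5880554e-09 Julian year ≈ 2.588e-09 Julian year (4 s.f.).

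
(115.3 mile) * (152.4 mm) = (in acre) 1 mile = 1609.344 m, so 115.3 mile = 115.3 * 1609.344 = 185557.36 m. 1 mm = 0.001 m, so 152.4 mm = 152.4 * 0.001 = 0.1524 m. Combine: 185557.36 m * 0.1524 m = 28278.942 m^2. 1 acre = 4046.8564 m^2, so 28278.942 m^2 = 28278.942 / 4046.8564 = 6.9878788 acre ≈ 6.988 acre (4 s.f.). Final answer: 6.988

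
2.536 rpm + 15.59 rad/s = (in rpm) 151.4. Check: 1 rpm = 0.10471976 rad/s, so 2.536 rpm = 2.536 * 0.10471976 = 0.2655693 rad/s. 15.59 rad/s is already in rad/s. Sum: 0.2655693 + 15.59 = 15.855569 rad/s. 1 rpm = 0.10471976 rad/s, so 15.855569 rad/s = 15.855569 / 0.10471976 = 151.40953 rpm ≈ 151.4 rpm (4 s.f.).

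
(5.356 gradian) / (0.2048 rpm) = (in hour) 1 gradian = 0.015707963 rad, so 5.356 gradian = 5.356 * 0.015707963 = 0.084131851 rad. 1 rpm = 0.10471976 rad/s, so 0.2048 rpm = 0.2048 * 0.10471976 = 0.021446606 rad/s. Combine: 0.084131851 rad / 0.021446606 rad/s = 3.9228516 s. 1 hour = 3600 s, so 3.9228516 s = 3.9228516 / 3600 = 0.001089681 hour ≈ 0.00109 hour (4 s.f.). Final answer: 0.00109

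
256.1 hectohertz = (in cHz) 1 hectohertz = 100 Hz, so 256.1 hectohertz = 256.1 * 100 = 25610 Hz. 1 cHz = 0.01 Hz, so 25610 Hz = 25610 / 0.01 = 2561000 cHz ≈ 2.561e+06 cHz (4 s.f.). Final answer: 2.561e+06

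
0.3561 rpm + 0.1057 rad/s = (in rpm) 1 rpm = 0.10471976 rad/s, so 0.3561 rpm = 0.3561 * 0.10471976 = 0.037290705 rad/s. 0.1057 rad/s is already in rad/s. Sum: 0.037290705 + 0.1057 = 0.1429907 rad/s. 1 rpm = 0.10471976 rad/s, so 0.1429907 rad/s = 0.1429907 / 0.10471976 = 1.3654606 rpm ≈ 1.365 rpm (4 s.f.). Final answer: 1.365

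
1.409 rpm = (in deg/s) 1 rpm = 0.10471976 rad/s, so 1.409 rpm = 1.409 * 0.10471976 = 0.14755013 rad/s. 1 deg/s = 0.017453293 rad/s, so 0.14755013 rad/s = 0.14755013 / 0.017453293 = 8.454 deg/s. Final answer: 8.454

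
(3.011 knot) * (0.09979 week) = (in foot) 3.067e+05. Check: 1 knot = 0.51444444 m/s, so 3.011 knot = 3.011 * 0.51444444 = 1.5489922 m/s. 1 week = 604800 s, so 0.09979 week = 0.09979 * 604800 = 60352.992 s. Combine: 1.5489922 m/s * 60352.992 s = 93486.315 m. 1 foot = 0.3048 m, so 93486.315 m = 93486.315 / 0.3048 = 306713.63 foot ≈ 3.067e+05 foot (4 s.f.).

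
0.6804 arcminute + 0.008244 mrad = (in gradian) 1 arcminute = 0.00029088821 rad, so 0.6804 arcminute = 0.6804 * 0.00029088821 = 0.00019792034 rad. 1 mrad = 0.001 rad, so 0.008244 mrad = 0.008244 * 0.001 = 8.244e-06 rad. Sum: 0.00019792034 + 8.244e-06 = 0.00020616434 rad. 1 gradian = 0.015707963 rad, so 0.00020616434 rad = 0.00020616434 / 0.015707963 = 0.013124829 gradian ≈ 0.01312 gradian (4 s.f.). Final answer: 0.01312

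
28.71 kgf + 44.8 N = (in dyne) 3.263e+07. Check: 1 kgf = 9.80665 N, so 28.71 kgf = 28.71 * 9.80665 = 281.54892 N. 44.8 N is already in N. Sum: 281.54892 + 44.8 = 326.34892 N. 1 dyne = 1e-05 N, so 326.34892 N = 326.34892 / 1e-05 = 32634892 dyne ≈ 3.263e+07 dyne (4 s.f.).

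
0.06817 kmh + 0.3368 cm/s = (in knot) 1 kmh = 0.27777778 m/s, so 0.06817 kmh = 0.06817 * 0.27777778 = 0.018936111 m/s. 1 cm/s = 0.01 m/s, so 0.3368 cm/s = 0.3368 * 0.01 = 0.003368 m/s. Sum: 0.018936111 + 0.003368 = 0.022304111 m/s. 1 knot = 0.51444444 m/s, so 0.022304111 m/s = 0.022304111 / 0.51444444 = 0.043355724 knot ≈ 0.04336 knot (4 s.f.). Final answer: 0.04336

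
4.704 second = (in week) 7.778e-06. Check: 4.704 second = 4.704 s. 1 week = 604800 s, so 4.704 s = 4.704 / 604800 = 7.7777778e-06 week ≈ 7.778e-06 week (4 s.f.).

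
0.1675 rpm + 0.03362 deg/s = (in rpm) 0.1731. Check: 1 rpm = 0.10471976 rad/s, so 0.1675 rpm = 0.1675 * 0.10471976 = 0.017540559 rad/s. 1 deg/s = 0.017453293 rad/s, so 0.03362 deg/s = 0.03362 * 0.017453293 = 0.00058677969 rad/s. Sum: 0.017540559 + 0.00058677969 = 0.018127339 rad/s. 1 rpm = 0.10471976 rad/s, so 0.018127339 rad/s = 0.018127339 / 0.10471976 = 0.17310333 rpm ≈ 0.1731 rpm (4 s.f.).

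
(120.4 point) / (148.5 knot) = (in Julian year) 1 point = 0.00035277778 m, so 120.4 point = 120.4 * 0.00035277778 = 0.042474444 m. 1 knot = 0.51444444 m/s, so 148.5 knot = 148.5 * 0.51444444 = 76.395 m/s. Combine: 0.042474444 m / 76.395 m/s = 0.00055598461 s. 1 Julian year = 31557600 s, so 0.00055598461 s = 0.00055598461 / 31557600 = 1.7618089e-11 Julian year ≈ 1.762e-11 Julian year (4 s.f.). Final answer: 1.762e-11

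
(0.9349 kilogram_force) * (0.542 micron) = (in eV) 3.102e+13. Check: 1 kilogram_force = 9.80665 N, so 0.9349 kilogram_force = 0.9349 * 9.80665 = 9.1682371 N. 1 micron = 1e-06 m, so 0.542 micron = 0.542 * 1e-06 = 5.42e-07 m. Combine: 9.1682371 N * 5.42e-07 m = 4.9691845e-06 J. 1 eV = 1.6021766e-19 J, so 4.9691845e-06 J = 4.9691845e-06 / 1.6021766e-19 = 3.101521e+13 eV ≈ 3.102e+13 eV (4 s.f.).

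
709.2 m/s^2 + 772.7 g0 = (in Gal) 8.287e+05. Check: 709.2 m/s^2 is already in m/s^2. 1 g0 = 9.80665 m/s^2, so 772.7 g0 = 772.7 * 9.80665 = 7577.5985 m/s^2. Sum: 709.2 + 7577.5985 = 8286.7985 m/s^2. 1 Gal = 0.01 m/s^2, so 8286.7985 m/s^2 = 8286.7985 / 0.01 = 828679.85 Gal ≈ 8.287e+05 Gal (4 s.f.).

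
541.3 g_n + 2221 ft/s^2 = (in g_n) 610.3. Check: 1 g_n = 9.80665 m/s^2, so 541.3 g_n = 541.3 * 9.80665 = 5308.3396 m/s^2. 1 ft/s^2 = 0.3048 m/s^2, so 2221 ft/s^2 = 2221 * 0.3048 = 676.9608 m/s^2. Sum: 5308.3396 + 676.9608 = 5985.3004 m/s^2. 1 g_n = 9.80665 m/s^2, so 5985.3004 m/s^2 = 5985.3004 / 9.80665 = 610.33079 g_n ≈ 610.3 g_n (4 s.f.).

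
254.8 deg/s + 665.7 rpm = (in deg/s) 4249. Check: 1 deg/s = 0.017453293 rad/s, so 254.8 deg/s = 254.8 * 0.017453293 = 4.4470989 rad/s. 1 rpm = 0.10471976 rad/s, so 665.7 rpm = 665.7 * 0.10471976 = 69.711941 rad/s. Sum: 4.4470989 + 69.711941 = 74.15904 rad/s. 1 deg/s = 0.017453293 rad/s, so 74.15904 rad/s = 74.15904 / 0.017453293 = 4249 deg/s.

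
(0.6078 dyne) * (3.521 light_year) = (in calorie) 4.839e+10. Check: 1 dyne = 1e-05 N, so 0.6078 dyne = 0.6078 * 1e-05 = 6.078e-06 N. 1 light_year = 9.4607305e+15 m, so 3.521 light_year = 3.521 * 9.4607305e+15 = 3.3311232e+16 m. Combine: 6.078e-06 N * 3.3311232e+16 m = 2.0246567e+11 J. 1 calorie = 4.184 J, so 2.0246567e+11 J = 2.0246567e+11 / 4.184 = 4.8390456e+10 calorie ≈ 4.839e+10 calorie (4 s.f.).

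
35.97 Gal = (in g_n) 1 Gal = 0.01 m/s^2, so 35.97 Gal = 35.97 * 0.01 = 0.3597 m/s^2. 1 g_n = 9.80665 m/s^2, so 0.3597 m/s^2 = 0.3597 / 9.80665 = 0.036679192 g_n ≈ 0.03668 g_n (4 s.f.). Final answer: 0.03668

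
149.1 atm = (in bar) 151.1. Check: 1 atm = 101325 Pa, so 149.1 atm = 149.1 * 101325 = 15107558 Pa. 1 bar = 100000 Pa, so 15107558 Pa = 15107558 / 100000 = 151.07557 bar ≈ 151.1 bar (4 s.f.).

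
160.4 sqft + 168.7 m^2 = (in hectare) 1 sqft = 0.09290304 m^2, so 160.4 sqft = 160.4 * 0.09290304 = 14.901648 m^2. 168.7 m^2 is already in m^2. Sum: 14.901648 + 168.7 = 183.60165 m^2. 1 hectare = 10000 m^2, so 183.60165 m^2 = 183.60165 / 10000 = 0.018360165 hectare ≈ 0.01836 hectare (4 s.f.). Final answer: 0.01836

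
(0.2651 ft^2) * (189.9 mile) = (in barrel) 1 ft^2 = 0.09290304 m^2, so 0.2651 ft^2 = 0.2651 * 0.09290304 = 0.024628596 m^2. 1 mile = 1609.344 m, so 189.9 mile = 189.9 * 1609.344 = 305614.43 m. Combine: 0.024628596 m^2 * 305614.43 m = 7526.8542 m^3. 1 barrel = 0.15898729 m^3, so 7526.8542 m^3 = 7526.8542 / 0.15898729 = 47342.489 barrel ≈ 4.734e+04 barrel (4 s.f.). Final answer: 4.734e+04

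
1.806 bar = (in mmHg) 1 bar = 100000 Pa, so 1.806 bar = 1.806 * 100000 = 180600 Pa. 1 mmHg = 133.32237 Pa, so 180600 Pa = 180600 / 133.32237 = 1354.6114 mmHg ≈ 1355 mmHg (4 s.f.). Final answer: 1355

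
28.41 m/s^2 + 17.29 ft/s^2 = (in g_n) 3.434. Check: 28.41 m/s^2 is already in m/s^2. 1 ft/s^2 = 0.3048 m/s^2, so 17.29 ft/s^2 = 17.29 * 0.3048 = 5.269992 m/s^2. Sum: 28.41 + 5.269992 = 33.679992 m/s^2. 1 g_n = 9.80665 m/s^2, so 33.679992 m/s^2 = 33.679992 / 9.80665 = 3.4344034 g_n ≈ 3.434 g_n (4 s.f.).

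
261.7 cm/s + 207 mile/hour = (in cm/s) 1 cm/s = 0.01 m/s, so 261.7 cm/s = 261.7 * 0.01 = 2.617 m/s. 1 mile/hour = 0.44704 m/s, so 207 mile/hour = 207 * 0.44704 = 92.53728 m/s. Sum: 2.617 + 92.53728 = 95.15428 m/s. 1 cm/s = 0.01 m/s, so 95.15428 m/s = 95.15428 / 0.01 = 9515.428 cm/s ≈ 9515 cm/s (4 s.f.). Final answer: 9515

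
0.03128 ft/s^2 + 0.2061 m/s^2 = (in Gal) 21.56. Check: 1 ft/s^2 = 0.3048 m/s^2, so 0.03128 ft/s^2 = 0.03128 * 0.3048 = 0.009534144 m/s^2. 0.2061 m/s^2 is already in m/s^2. Sum: 0.009534144 + 0.2061 = 0.21563414 m/s^2. 1 Gal = 0.01 m/s^2, so 0.21563414 m/s^2 = 0.21563414 / 0.01 = 21.563414 Gal ≈ 21.56 Gal (4 s.f.).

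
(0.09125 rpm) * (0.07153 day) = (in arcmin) 2.03e+05. Check: 1 rpm = 0.10471976 rad/s, so 0.09125 rpm = 0.09125 * 0.10471976 = 0.0095556777 rad/s. 1 day = 86400 s, so 0.07153 day = 0.07153 * 86400 = 6180.192 s. Combine: 0.0095556777 rad/s * 6180.192 s = 59.055923 rad. 1 arcmin = 0.00029088821 rad, so 59.055923 rad = 59.055923 / 0.00029088821 = 203019.31 arcmin ≈ 2.03e+05 arcmin (4 s.f.).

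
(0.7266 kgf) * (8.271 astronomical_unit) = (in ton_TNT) 2107. Check: 1 kgf = 9.80665 N, so 0.7266 kgf = 0.7266 * 9.80665 = 7.1255119 N. 1 astronomical_unit = 1.4959787e+11 m, so 8.271 astronomical_unit = 8.271 * 1.4959787e+11 = 1.237324e+12 m. Combine: 7.1255119 N * 1.237324e+12 m = 8.8165668e+12 J. 1 ton_TNT = 4.184e+09 J, so 8.8165668e+12 J = 8.8165668e+12 / 4.184e+09 = 2107.21 ton_TNT ≈ 2107 ton_TNT (4 s.f.).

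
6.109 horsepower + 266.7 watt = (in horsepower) 6.467. Check: 1 horsepower = 745.69987 W, so 6.109 horsepower = 6.109 * 745.69987 = 4555.4805 W. 266.7 watt = 266.7 W. Sum: 4555.4805 + 266.7 = 4822.1805 W. 1 horsepower = 745.69987 W, so 4822.1805 W = 4822.1805 / 745.69987 = 6.4666506 horsepower ≈ 6.467 horsepower (4 s.f.).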